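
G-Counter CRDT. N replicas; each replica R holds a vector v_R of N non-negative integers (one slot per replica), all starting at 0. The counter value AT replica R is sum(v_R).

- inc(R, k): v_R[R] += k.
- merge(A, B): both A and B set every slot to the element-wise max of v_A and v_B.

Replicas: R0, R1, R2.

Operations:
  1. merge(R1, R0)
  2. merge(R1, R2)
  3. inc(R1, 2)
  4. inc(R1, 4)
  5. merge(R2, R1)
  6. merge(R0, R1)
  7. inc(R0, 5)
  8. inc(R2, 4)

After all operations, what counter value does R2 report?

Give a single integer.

Op 1: merge R1<->R0 -> R1=(0,0,0) R0=(0,0,0)
Op 2: merge R1<->R2 -> R1=(0,0,0) R2=(0,0,0)
Op 3: inc R1 by 2 -> R1=(0,2,0) value=2
Op 4: inc R1 by 4 -> R1=(0,6,0) value=6
Op 5: merge R2<->R1 -> R2=(0,6,0) R1=(0,6,0)
Op 6: merge R0<->R1 -> R0=(0,6,0) R1=(0,6,0)
Op 7: inc R0 by 5 -> R0=(5,6,0) value=11
Op 8: inc R2 by 4 -> R2=(0,6,4) value=10

Answer: 10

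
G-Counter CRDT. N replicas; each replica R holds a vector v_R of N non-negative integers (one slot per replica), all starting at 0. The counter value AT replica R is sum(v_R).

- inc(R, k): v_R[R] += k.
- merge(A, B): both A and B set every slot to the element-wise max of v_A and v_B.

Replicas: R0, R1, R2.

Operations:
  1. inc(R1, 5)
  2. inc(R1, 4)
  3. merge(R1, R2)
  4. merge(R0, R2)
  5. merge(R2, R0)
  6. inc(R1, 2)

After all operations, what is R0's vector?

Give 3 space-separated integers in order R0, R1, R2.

Answer: 0 9 0

Derivation:
Op 1: inc R1 by 5 -> R1=(0,5,0) value=5
Op 2: inc R1 by 4 -> R1=(0,9,0) value=9
Op 3: merge R1<->R2 -> R1=(0,9,0) R2=(0,9,0)
Op 4: merge R0<->R2 -> R0=(0,9,0) R2=(0,9,0)
Op 5: merge R2<->R0 -> R2=(0,9,0) R0=(0,9,0)
Op 6: inc R1 by 2 -> R1=(0,11,0) value=11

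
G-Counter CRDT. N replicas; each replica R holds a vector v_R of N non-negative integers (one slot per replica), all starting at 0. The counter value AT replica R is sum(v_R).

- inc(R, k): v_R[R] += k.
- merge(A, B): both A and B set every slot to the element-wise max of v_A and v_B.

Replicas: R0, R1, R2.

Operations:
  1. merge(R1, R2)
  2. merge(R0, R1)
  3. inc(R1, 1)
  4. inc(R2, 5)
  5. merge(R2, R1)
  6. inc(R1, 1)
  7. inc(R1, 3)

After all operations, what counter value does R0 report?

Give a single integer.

Answer: 0

Derivation:
Op 1: merge R1<->R2 -> R1=(0,0,0) R2=(0,0,0)
Op 2: merge R0<->R1 -> R0=(0,0,0) R1=(0,0,0)
Op 3: inc R1 by 1 -> R1=(0,1,0) value=1
Op 4: inc R2 by 5 -> R2=(0,0,5) value=5
Op 5: merge R2<->R1 -> R2=(0,1,5) R1=(0,1,5)
Op 6: inc R1 by 1 -> R1=(0,2,5) value=7
Op 7: inc R1 by 3 -> R1=(0,5,5) value=10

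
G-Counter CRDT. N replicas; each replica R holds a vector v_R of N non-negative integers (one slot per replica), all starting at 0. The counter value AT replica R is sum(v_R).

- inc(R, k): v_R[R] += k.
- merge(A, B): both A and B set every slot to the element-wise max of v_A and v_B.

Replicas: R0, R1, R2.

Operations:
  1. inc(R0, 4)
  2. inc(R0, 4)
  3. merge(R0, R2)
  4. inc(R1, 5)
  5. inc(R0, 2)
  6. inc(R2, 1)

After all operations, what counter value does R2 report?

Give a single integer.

Op 1: inc R0 by 4 -> R0=(4,0,0) value=4
Op 2: inc R0 by 4 -> R0=(8,0,0) value=8
Op 3: merge R0<->R2 -> R0=(8,0,0) R2=(8,0,0)
Op 4: inc R1 by 5 -> R1=(0,5,0) value=5
Op 5: inc R0 by 2 -> R0=(10,0,0) value=10
Op 6: inc R2 by 1 -> R2=(8,0,1) value=9

Answer: 9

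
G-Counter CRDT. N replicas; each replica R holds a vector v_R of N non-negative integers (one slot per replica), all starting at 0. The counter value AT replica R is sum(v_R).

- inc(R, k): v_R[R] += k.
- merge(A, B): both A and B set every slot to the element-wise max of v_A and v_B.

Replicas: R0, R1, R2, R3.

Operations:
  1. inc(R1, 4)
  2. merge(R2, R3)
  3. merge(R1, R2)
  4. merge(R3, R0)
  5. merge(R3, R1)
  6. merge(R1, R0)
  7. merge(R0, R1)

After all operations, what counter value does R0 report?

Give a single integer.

Op 1: inc R1 by 4 -> R1=(0,4,0,0) value=4
Op 2: merge R2<->R3 -> R2=(0,0,0,0) R3=(0,0,0,0)
Op 3: merge R1<->R2 -> R1=(0,4,0,0) R2=(0,4,0,0)
Op 4: merge R3<->R0 -> R3=(0,0,0,0) R0=(0,0,0,0)
Op 5: merge R3<->R1 -> R3=(0,4,0,0) R1=(0,4,0,0)
Op 6: merge R1<->R0 -> R1=(0,4,0,0) R0=(0,4,0,0)
Op 7: merge R0<->R1 -> R0=(0,4,0,0) R1=(0,4,0,0)

Answer: 4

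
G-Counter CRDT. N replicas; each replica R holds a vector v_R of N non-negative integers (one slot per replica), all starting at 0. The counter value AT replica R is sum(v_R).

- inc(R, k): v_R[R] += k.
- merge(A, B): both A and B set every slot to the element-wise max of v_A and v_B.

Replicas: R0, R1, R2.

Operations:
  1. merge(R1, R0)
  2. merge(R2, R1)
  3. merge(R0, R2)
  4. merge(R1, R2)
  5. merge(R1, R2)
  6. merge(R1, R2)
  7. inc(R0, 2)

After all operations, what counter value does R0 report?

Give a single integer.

Op 1: merge R1<->R0 -> R1=(0,0,0) R0=(0,0,0)
Op 2: merge R2<->R1 -> R2=(0,0,0) R1=(0,0,0)
Op 3: merge R0<->R2 -> R0=(0,0,0) R2=(0,0,0)
Op 4: merge R1<->R2 -> R1=(0,0,0) R2=(0,0,0)
Op 5: merge R1<->R2 -> R1=(0,0,0) R2=(0,0,0)
Op 6: merge R1<->R2 -> R1=(0,0,0) R2=(0,0,0)
Op 7: inc R0 by 2 -> R0=(2,0,0) value=2

Answer: 2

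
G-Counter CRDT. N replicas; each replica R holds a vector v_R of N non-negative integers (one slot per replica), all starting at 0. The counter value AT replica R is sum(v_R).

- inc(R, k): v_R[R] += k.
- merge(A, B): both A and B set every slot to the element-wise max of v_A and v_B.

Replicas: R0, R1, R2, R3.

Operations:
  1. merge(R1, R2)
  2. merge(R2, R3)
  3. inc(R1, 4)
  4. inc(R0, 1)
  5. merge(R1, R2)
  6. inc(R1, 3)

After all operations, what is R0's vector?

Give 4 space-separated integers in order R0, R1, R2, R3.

Op 1: merge R1<->R2 -> R1=(0,0,0,0) R2=(0,0,0,0)
Op 2: merge R2<->R3 -> R2=(0,0,0,0) R3=(0,0,0,0)
Op 3: inc R1 by 4 -> R1=(0,4,0,0) value=4
Op 4: inc R0 by 1 -> R0=(1,0,0,0) value=1
Op 5: merge R1<->R2 -> R1=(0,4,0,0) R2=(0,4,0,0)
Op 6: inc R1 by 3 -> R1=(0,7,0,0) value=7

Answer: 1 0 0 0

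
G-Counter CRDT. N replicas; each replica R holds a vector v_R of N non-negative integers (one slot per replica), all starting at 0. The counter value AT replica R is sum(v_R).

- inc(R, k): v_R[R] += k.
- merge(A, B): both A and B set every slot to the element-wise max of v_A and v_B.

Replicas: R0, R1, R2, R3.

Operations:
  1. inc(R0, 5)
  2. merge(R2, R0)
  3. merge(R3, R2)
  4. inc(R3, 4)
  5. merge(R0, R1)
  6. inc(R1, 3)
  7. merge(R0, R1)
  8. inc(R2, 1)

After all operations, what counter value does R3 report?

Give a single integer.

Answer: 9

Derivation:
Op 1: inc R0 by 5 -> R0=(5,0,0,0) value=5
Op 2: merge R2<->R0 -> R2=(5,0,0,0) R0=(5,0,0,0)
Op 3: merge R3<->R2 -> R3=(5,0,0,0) R2=(5,0,0,0)
Op 4: inc R3 by 4 -> R3=(5,0,0,4) value=9
Op 5: merge R0<->R1 -> R0=(5,0,0,0) R1=(5,0,0,0)
Op 6: inc R1 by 3 -> R1=(5,3,0,0) value=8
Op 7: merge R0<->R1 -> R0=(5,3,0,0) R1=(5,3,0,0)
Op 8: inc R2 by 1 -> R2=(5,0,1,0) value=6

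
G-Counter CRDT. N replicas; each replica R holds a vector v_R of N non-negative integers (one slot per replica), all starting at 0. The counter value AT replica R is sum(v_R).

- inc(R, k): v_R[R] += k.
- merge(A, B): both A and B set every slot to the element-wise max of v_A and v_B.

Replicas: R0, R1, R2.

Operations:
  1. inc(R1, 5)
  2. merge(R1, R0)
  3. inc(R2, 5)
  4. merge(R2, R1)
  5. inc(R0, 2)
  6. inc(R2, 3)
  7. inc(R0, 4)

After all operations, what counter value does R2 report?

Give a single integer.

Op 1: inc R1 by 5 -> R1=(0,5,0) value=5
Op 2: merge R1<->R0 -> R1=(0,5,0) R0=(0,5,0)
Op 3: inc R2 by 5 -> R2=(0,0,5) value=5
Op 4: merge R2<->R1 -> R2=(0,5,5) R1=(0,5,5)
Op 5: inc R0 by 2 -> R0=(2,5,0) value=7
Op 6: inc R2 by 3 -> R2=(0,5,8) value=13
Op 7: inc R0 by 4 -> R0=(6,5,0) value=11

Answer: 13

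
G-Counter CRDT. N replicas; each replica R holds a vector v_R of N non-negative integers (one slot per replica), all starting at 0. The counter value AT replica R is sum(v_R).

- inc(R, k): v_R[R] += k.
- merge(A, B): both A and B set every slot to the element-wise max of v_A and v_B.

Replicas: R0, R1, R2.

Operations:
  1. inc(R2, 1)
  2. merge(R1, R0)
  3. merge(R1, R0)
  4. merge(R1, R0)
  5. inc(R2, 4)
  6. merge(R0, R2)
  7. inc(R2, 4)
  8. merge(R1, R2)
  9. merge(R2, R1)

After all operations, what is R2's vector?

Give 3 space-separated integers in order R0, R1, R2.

Op 1: inc R2 by 1 -> R2=(0,0,1) value=1
Op 2: merge R1<->R0 -> R1=(0,0,0) R0=(0,0,0)
Op 3: merge R1<->R0 -> R1=(0,0,0) R0=(0,0,0)
Op 4: merge R1<->R0 -> R1=(0,0,0) R0=(0,0,0)
Op 5: inc R2 by 4 -> R2=(0,0,5) value=5
Op 6: merge R0<->R2 -> R0=(0,0,5) R2=(0,0,5)
Op 7: inc R2 by 4 -> R2=(0,0,9) value=9
Op 8: merge R1<->R2 -> R1=(0,0,9) R2=(0,0,9)
Op 9: merge R2<->R1 -> R2=(0,0,9) R1=(0,0,9)

Answer: 0 0 9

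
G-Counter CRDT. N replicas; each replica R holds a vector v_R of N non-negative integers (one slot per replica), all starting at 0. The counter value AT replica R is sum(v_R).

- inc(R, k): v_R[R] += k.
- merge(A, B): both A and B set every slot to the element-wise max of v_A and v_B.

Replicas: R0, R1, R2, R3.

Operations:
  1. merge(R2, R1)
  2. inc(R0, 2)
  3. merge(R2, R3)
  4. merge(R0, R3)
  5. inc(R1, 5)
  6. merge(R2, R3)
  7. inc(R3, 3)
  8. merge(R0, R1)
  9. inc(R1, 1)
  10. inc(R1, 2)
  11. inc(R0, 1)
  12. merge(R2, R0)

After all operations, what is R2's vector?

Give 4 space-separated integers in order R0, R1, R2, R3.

Answer: 3 5 0 0

Derivation:
Op 1: merge R2<->R1 -> R2=(0,0,0,0) R1=(0,0,0,0)
Op 2: inc R0 by 2 -> R0=(2,0,0,0) value=2
Op 3: merge R2<->R3 -> R2=(0,0,0,0) R3=(0,0,0,0)
Op 4: merge R0<->R3 -> R0=(2,0,0,0) R3=(2,0,0,0)
Op 5: inc R1 by 5 -> R1=(0,5,0,0) value=5
Op 6: merge R2<->R3 -> R2=(2,0,0,0) R3=(2,0,0,0)
Op 7: inc R3 by 3 -> R3=(2,0,0,3) value=5
Op 8: merge R0<->R1 -> R0=(2,5,0,0) R1=(2,5,0,0)
Op 9: inc R1 by 1 -> R1=(2,6,0,0) value=8
Op 10: inc R1 by 2 -> R1=(2,8,0,0) value=10
Op 11: inc R0 by 1 -> R0=(3,5,0,0) value=8
Op 12: merge R2<->R0 -> R2=(3,5,0,0) R0=(3,5,0,0)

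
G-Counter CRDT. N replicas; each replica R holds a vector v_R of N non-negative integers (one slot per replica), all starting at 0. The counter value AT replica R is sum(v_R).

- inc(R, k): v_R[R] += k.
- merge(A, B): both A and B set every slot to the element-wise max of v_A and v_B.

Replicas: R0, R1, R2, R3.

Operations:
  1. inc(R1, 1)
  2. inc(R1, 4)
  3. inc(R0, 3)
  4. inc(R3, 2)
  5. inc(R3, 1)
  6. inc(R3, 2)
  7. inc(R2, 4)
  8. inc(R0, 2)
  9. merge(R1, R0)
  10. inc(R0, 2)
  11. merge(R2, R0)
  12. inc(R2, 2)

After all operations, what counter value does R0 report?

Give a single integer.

Op 1: inc R1 by 1 -> R1=(0,1,0,0) value=1
Op 2: inc R1 by 4 -> R1=(0,5,0,0) value=5
Op 3: inc R0 by 3 -> R0=(3,0,0,0) value=3
Op 4: inc R3 by 2 -> R3=(0,0,0,2) value=2
Op 5: inc R3 by 1 -> R3=(0,0,0,3) value=3
Op 6: inc R3 by 2 -> R3=(0,0,0,5) value=5
Op 7: inc R2 by 4 -> R2=(0,0,4,0) value=4
Op 8: inc R0 by 2 -> R0=(5,0,0,0) value=5
Op 9: merge R1<->R0 -> R1=(5,5,0,0) R0=(5,5,0,0)
Op 10: inc R0 by 2 -> R0=(7,5,0,0) value=12
Op 11: merge R2<->R0 -> R2=(7,5,4,0) R0=(7,5,4,0)
Op 12: inc R2 by 2 -> R2=(7,5,6,0) value=18

Answer: 16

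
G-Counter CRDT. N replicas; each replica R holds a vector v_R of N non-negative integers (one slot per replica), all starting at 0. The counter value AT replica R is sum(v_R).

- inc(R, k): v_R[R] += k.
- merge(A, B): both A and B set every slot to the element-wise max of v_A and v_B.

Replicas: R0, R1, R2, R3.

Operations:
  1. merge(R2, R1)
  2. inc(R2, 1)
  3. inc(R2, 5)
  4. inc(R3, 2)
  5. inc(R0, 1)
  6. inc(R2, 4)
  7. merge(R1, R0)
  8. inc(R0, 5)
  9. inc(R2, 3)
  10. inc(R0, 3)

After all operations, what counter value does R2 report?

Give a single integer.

Answer: 13

Derivation:
Op 1: merge R2<->R1 -> R2=(0,0,0,0) R1=(0,0,0,0)
Op 2: inc R2 by 1 -> R2=(0,0,1,0) value=1
Op 3: inc R2 by 5 -> R2=(0,0,6,0) value=6
Op 4: inc R3 by 2 -> R3=(0,0,0,2) value=2
Op 5: inc R0 by 1 -> R0=(1,0,0,0) value=1
Op 6: inc R2 by 4 -> R2=(0,0,10,0) value=10
Op 7: merge R1<->R0 -> R1=(1,0,0,0) R0=(1,0,0,0)
Op 8: inc R0 by 5 -> R0=(6,0,0,0) value=6
Op 9: inc R2 by 3 -> R2=(0,0,13,0) value=13
Op 10: inc R0 by 3 -> R0=(9,0,0,0) value=9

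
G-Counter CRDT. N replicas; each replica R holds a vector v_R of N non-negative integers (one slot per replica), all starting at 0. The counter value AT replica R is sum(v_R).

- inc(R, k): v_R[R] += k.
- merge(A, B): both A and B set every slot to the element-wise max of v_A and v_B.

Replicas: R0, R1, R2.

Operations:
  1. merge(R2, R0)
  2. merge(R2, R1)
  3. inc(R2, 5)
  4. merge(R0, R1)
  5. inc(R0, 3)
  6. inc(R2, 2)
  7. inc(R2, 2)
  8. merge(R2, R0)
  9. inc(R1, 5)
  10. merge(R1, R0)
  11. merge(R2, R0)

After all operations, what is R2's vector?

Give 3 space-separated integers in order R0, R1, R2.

Op 1: merge R2<->R0 -> R2=(0,0,0) R0=(0,0,0)
Op 2: merge R2<->R1 -> R2=(0,0,0) R1=(0,0,0)
Op 3: inc R2 by 5 -> R2=(0,0,5) value=5
Op 4: merge R0<->R1 -> R0=(0,0,0) R1=(0,0,0)
Op 5: inc R0 by 3 -> R0=(3,0,0) value=3
Op 6: inc R2 by 2 -> R2=(0,0,7) value=7
Op 7: inc R2 by 2 -> R2=(0,0,9) value=9
Op 8: merge R2<->R0 -> R2=(3,0,9) R0=(3,0,9)
Op 9: inc R1 by 5 -> R1=(0,5,0) value=5
Op 10: merge R1<->R0 -> R1=(3,5,9) R0=(3,5,9)
Op 11: merge R2<->R0 -> R2=(3,5,9) R0=(3,5,9)

Answer: 3 5 9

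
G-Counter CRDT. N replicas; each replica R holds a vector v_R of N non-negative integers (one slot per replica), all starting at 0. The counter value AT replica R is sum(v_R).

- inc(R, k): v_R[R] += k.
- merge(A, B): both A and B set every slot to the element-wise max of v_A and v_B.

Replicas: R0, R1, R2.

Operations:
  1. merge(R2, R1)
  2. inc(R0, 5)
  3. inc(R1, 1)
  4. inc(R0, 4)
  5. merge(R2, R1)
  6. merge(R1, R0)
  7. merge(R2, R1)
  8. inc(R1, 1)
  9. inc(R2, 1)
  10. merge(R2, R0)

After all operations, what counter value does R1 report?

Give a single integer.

Answer: 11

Derivation:
Op 1: merge R2<->R1 -> R2=(0,0,0) R1=(0,0,0)
Op 2: inc R0 by 5 -> R0=(5,0,0) value=5
Op 3: inc R1 by 1 -> R1=(0,1,0) value=1
Op 4: inc R0 by 4 -> R0=(9,0,0) value=9
Op 5: merge R2<->R1 -> R2=(0,1,0) R1=(0,1,0)
Op 6: merge R1<->R0 -> R1=(9,1,0) R0=(9,1,0)
Op 7: merge R2<->R1 -> R2=(9,1,0) R1=(9,1,0)
Op 8: inc R1 by 1 -> R1=(9,2,0) value=11
Op 9: inc R2 by 1 -> R2=(9,1,1) value=11
Op 10: merge R2<->R0 -> R2=(9,1,1) R0=(9,1,1)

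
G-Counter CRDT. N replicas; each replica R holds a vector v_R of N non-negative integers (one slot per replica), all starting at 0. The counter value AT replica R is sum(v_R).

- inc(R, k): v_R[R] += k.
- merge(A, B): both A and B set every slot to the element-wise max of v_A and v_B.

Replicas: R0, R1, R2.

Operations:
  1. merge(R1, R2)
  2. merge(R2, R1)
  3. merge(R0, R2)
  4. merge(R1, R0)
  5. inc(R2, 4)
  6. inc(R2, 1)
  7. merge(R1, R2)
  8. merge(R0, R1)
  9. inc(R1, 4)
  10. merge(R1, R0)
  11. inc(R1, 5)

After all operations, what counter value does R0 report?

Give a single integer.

Op 1: merge R1<->R2 -> R1=(0,0,0) R2=(0,0,0)
Op 2: merge R2<->R1 -> R2=(0,0,0) R1=(0,0,0)
Op 3: merge R0<->R2 -> R0=(0,0,0) R2=(0,0,0)
Op 4: merge R1<->R0 -> R1=(0,0,0) R0=(0,0,0)
Op 5: inc R2 by 4 -> R2=(0,0,4) value=4
Op 6: inc R2 by 1 -> R2=(0,0,5) value=5
Op 7: merge R1<->R2 -> R1=(0,0,5) R2=(0,0,5)
Op 8: merge R0<->R1 -> R0=(0,0,5) R1=(0,0,5)
Op 9: inc R1 by 4 -> R1=(0,4,5) value=9
Op 10: merge R1<->R0 -> R1=(0,4,5) R0=(0,4,5)
Op 11: inc R1 by 5 -> R1=(0,9,5) value=14

Answer: 9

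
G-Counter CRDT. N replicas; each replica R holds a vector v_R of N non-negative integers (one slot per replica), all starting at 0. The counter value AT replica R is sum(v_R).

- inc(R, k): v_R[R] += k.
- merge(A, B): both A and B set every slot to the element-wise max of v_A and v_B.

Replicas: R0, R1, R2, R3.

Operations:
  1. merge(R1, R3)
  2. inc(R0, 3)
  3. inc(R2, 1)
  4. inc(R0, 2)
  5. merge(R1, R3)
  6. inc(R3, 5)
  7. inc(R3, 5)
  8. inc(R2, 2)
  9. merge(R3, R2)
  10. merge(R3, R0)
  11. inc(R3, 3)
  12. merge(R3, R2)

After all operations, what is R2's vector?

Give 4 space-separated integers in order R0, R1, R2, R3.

Answer: 5 0 3 13

Derivation:
Op 1: merge R1<->R3 -> R1=(0,0,0,0) R3=(0,0,0,0)
Op 2: inc R0 by 3 -> R0=(3,0,0,0) value=3
Op 3: inc R2 by 1 -> R2=(0,0,1,0) value=1
Op 4: inc R0 by 2 -> R0=(5,0,0,0) value=5
Op 5: merge R1<->R3 -> R1=(0,0,0,0) R3=(0,0,0,0)
Op 6: inc R3 by 5 -> R3=(0,0,0,5) value=5
Op 7: inc R3 by 5 -> R3=(0,0,0,10) value=10
Op 8: inc R2 by 2 -> R2=(0,0,3,0) value=3
Op 9: merge R3<->R2 -> R3=(0,0,3,10) R2=(0,0,3,10)
Op 10: merge R3<->R0 -> R3=(5,0,3,10) R0=(5,0,3,10)
Op 11: inc R3 by 3 -> R3=(5,0,3,13) value=21
Op 12: merge R3<->R2 -> R3=(5,0,3,13) R2=(5,0,3,13)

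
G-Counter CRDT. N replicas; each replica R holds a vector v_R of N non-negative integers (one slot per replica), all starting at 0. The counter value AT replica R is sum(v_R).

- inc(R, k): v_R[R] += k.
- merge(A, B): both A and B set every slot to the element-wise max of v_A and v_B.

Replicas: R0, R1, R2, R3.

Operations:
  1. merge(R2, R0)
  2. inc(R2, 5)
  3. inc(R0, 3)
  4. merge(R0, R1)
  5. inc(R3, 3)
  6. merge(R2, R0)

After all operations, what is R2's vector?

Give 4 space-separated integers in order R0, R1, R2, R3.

Op 1: merge R2<->R0 -> R2=(0,0,0,0) R0=(0,0,0,0)
Op 2: inc R2 by 5 -> R2=(0,0,5,0) value=5
Op 3: inc R0 by 3 -> R0=(3,0,0,0) value=3
Op 4: merge R0<->R1 -> R0=(3,0,0,0) R1=(3,0,0,0)
Op 5: inc R3 by 3 -> R3=(0,0,0,3) value=3
Op 6: merge R2<->R0 -> R2=(3,0,5,0) R0=(3,0,5,0)

Answer: 3 0 5 0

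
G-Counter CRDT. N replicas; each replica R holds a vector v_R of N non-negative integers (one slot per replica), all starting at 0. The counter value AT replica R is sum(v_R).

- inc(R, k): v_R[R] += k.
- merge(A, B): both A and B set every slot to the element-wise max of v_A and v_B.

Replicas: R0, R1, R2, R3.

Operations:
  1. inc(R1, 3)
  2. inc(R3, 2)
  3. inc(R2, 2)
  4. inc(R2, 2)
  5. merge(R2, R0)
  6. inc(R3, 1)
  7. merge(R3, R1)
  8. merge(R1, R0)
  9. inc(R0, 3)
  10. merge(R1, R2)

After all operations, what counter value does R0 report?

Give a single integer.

Answer: 13

Derivation:
Op 1: inc R1 by 3 -> R1=(0,3,0,0) value=3
Op 2: inc R3 by 2 -> R3=(0,0,0,2) value=2
Op 3: inc R2 by 2 -> R2=(0,0,2,0) value=2
Op 4: inc R2 by 2 -> R2=(0,0,4,0) value=4
Op 5: merge R2<->R0 -> R2=(0,0,4,0) R0=(0,0,4,0)
Op 6: inc R3 by 1 -> R3=(0,0,0,3) value=3
Op 7: merge R3<->R1 -> R3=(0,3,0,3) R1=(0,3,0,3)
Op 8: merge R1<->R0 -> R1=(0,3,4,3) R0=(0,3,4,3)
Op 9: inc R0 by 3 -> R0=(3,3,4,3) value=13
Op 10: merge R1<->R2 -> R1=(0,3,4,3) R2=(0,3,4,3)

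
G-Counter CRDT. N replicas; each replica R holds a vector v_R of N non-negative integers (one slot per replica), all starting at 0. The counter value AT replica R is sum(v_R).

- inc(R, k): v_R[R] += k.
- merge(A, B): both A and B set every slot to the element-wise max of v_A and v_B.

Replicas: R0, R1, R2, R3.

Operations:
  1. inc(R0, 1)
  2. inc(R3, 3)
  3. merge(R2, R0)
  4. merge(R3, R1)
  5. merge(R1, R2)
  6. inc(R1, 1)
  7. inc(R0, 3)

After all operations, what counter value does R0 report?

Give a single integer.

Answer: 4

Derivation:
Op 1: inc R0 by 1 -> R0=(1,0,0,0) value=1
Op 2: inc R3 by 3 -> R3=(0,0,0,3) value=3
Op 3: merge R2<->R0 -> R2=(1,0,0,0) R0=(1,0,0,0)
Op 4: merge R3<->R1 -> R3=(0,0,0,3) R1=(0,0,0,3)
Op 5: merge R1<->R2 -> R1=(1,0,0,3) R2=(1,0,0,3)
Op 6: inc R1 by 1 -> R1=(1,1,0,3) value=5
Op 7: inc R0 by 3 -> R0=(4,0,0,0) value=4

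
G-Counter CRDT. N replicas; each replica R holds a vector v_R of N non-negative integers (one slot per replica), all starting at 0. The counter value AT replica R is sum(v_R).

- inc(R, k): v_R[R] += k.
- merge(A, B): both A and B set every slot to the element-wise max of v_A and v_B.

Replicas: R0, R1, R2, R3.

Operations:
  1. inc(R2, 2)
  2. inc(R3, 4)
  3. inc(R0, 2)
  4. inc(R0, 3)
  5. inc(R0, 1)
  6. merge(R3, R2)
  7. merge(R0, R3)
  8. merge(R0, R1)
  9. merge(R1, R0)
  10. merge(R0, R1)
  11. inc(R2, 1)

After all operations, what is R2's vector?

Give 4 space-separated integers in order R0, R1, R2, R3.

Op 1: inc R2 by 2 -> R2=(0,0,2,0) value=2
Op 2: inc R3 by 4 -> R3=(0,0,0,4) value=4
Op 3: inc R0 by 2 -> R0=(2,0,0,0) value=2
Op 4: inc R0 by 3 -> R0=(5,0,0,0) value=5
Op 5: inc R0 by 1 -> R0=(6,0,0,0) value=6
Op 6: merge R3<->R2 -> R3=(0,0,2,4) R2=(0,0,2,4)
Op 7: merge R0<->R3 -> R0=(6,0,2,4) R3=(6,0,2,4)
Op 8: merge R0<->R1 -> R0=(6,0,2,4) R1=(6,0,2,4)
Op 9: merge R1<->R0 -> R1=(6,0,2,4) R0=(6,0,2,4)
Op 10: merge R0<->R1 -> R0=(6,0,2,4) R1=(6,0,2,4)
Op 11: inc R2 by 1 -> R2=(0,0,3,4) value=7

Answer: 0 0 3 4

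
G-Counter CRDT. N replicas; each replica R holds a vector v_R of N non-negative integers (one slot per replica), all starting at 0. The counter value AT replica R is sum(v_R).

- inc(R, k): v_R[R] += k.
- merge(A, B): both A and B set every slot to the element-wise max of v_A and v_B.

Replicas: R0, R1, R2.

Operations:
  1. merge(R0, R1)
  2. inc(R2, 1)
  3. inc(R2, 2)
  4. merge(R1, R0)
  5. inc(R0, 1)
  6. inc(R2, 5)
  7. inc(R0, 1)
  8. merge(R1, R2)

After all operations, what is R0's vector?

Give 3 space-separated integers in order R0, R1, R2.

Answer: 2 0 0

Derivation:
Op 1: merge R0<->R1 -> R0=(0,0,0) R1=(0,0,0)
Op 2: inc R2 by 1 -> R2=(0,0,1) value=1
Op 3: inc R2 by 2 -> R2=(0,0,3) value=3
Op 4: merge R1<->R0 -> R1=(0,0,0) R0=(0,0,0)
Op 5: inc R0 by 1 -> R0=(1,0,0) value=1
Op 6: inc R2 by 5 -> R2=(0,0,8) value=8
Op 7: inc R0 by 1 -> R0=(2,0,0) value=2
Op 8: merge R1<->R2 -> R1=(0,0,8) R2=(0,0,8)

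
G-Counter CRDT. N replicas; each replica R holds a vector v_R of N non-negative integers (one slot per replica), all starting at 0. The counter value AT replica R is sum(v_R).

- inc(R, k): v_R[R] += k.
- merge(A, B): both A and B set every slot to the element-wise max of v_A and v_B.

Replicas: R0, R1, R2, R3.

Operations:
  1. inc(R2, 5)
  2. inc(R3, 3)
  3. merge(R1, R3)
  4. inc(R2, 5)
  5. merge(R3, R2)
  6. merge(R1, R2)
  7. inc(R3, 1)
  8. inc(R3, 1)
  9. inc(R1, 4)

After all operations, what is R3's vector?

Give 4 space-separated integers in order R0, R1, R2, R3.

Op 1: inc R2 by 5 -> R2=(0,0,5,0) value=5
Op 2: inc R3 by 3 -> R3=(0,0,0,3) value=3
Op 3: merge R1<->R3 -> R1=(0,0,0,3) R3=(0,0,0,3)
Op 4: inc R2 by 5 -> R2=(0,0,10,0) value=10
Op 5: merge R3<->R2 -> R3=(0,0,10,3) R2=(0,0,10,3)
Op 6: merge R1<->R2 -> R1=(0,0,10,3) R2=(0,0,10,3)
Op 7: inc R3 by 1 -> R3=(0,0,10,4) value=14
Op 8: inc R3 by 1 -> R3=(0,0,10,5) value=15
Op 9: inc R1 by 4 -> R1=(0,4,10,3) value=17

Answer: 0 0 10 5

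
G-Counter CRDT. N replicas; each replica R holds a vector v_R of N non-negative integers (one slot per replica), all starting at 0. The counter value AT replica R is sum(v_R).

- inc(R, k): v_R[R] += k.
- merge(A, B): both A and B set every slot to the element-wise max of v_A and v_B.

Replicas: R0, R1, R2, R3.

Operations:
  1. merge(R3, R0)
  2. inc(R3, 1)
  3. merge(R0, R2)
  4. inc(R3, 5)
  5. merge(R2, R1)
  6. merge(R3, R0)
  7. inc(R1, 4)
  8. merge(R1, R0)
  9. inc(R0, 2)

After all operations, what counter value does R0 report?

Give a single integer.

Answer: 12

Derivation:
Op 1: merge R3<->R0 -> R3=(0,0,0,0) R0=(0,0,0,0)
Op 2: inc R3 by 1 -> R3=(0,0,0,1) value=1
Op 3: merge R0<->R2 -> R0=(0,0,0,0) R2=(0,0,0,0)
Op 4: inc R3 by 5 -> R3=(0,0,0,6) value=6
Op 5: merge R2<->R1 -> R2=(0,0,0,0) R1=(0,0,0,0)
Op 6: merge R3<->R0 -> R3=(0,0,0,6) R0=(0,0,0,6)
Op 7: inc R1 by 4 -> R1=(0,4,0,0) value=4
Op 8: merge R1<->R0 -> R1=(0,4,0,6) R0=(0,4,0,6)
Op 9: inc R0 by 2 -> R0=(2,4,0,6) value=12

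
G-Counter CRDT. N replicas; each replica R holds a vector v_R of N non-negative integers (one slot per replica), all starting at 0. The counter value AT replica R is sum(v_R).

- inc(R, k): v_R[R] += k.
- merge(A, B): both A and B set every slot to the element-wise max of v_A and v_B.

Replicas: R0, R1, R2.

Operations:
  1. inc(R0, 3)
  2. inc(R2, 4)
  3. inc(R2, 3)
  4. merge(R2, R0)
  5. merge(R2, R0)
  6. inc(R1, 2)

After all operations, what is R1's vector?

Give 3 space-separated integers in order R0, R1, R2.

Answer: 0 2 0

Derivation:
Op 1: inc R0 by 3 -> R0=(3,0,0) value=3
Op 2: inc R2 by 4 -> R2=(0,0,4) value=4
Op 3: inc R2 by 3 -> R2=(0,0,7) value=7
Op 4: merge R2<->R0 -> R2=(3,0,7) R0=(3,0,7)
Op 5: merge R2<->R0 -> R2=(3,0,7) R0=(3,0,7)
Op 6: inc R1 by 2 -> R1=(0,2,0) value=2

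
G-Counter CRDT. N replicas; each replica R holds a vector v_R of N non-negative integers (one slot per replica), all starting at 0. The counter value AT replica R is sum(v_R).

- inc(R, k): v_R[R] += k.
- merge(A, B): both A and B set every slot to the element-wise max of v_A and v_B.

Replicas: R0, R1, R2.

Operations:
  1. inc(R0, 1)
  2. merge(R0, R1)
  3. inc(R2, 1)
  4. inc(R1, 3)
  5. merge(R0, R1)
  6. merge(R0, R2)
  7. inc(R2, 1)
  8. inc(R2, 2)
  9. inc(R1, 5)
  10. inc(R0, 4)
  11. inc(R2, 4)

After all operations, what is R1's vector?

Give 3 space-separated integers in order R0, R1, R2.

Answer: 1 8 0

Derivation:
Op 1: inc R0 by 1 -> R0=(1,0,0) value=1
Op 2: merge R0<->R1 -> R0=(1,0,0) R1=(1,0,0)
Op 3: inc R2 by 1 -> R2=(0,0,1) value=1
Op 4: inc R1 by 3 -> R1=(1,3,0) value=4
Op 5: merge R0<->R1 -> R0=(1,3,0) R1=(1,3,0)
Op 6: merge R0<->R2 -> R0=(1,3,1) R2=(1,3,1)
Op 7: inc R2 by 1 -> R2=(1,3,2) value=6
Op 8: inc R2 by 2 -> R2=(1,3,4) value=8
Op 9: inc R1 by 5 -> R1=(1,8,0) value=9
Op 10: inc R0 by 4 -> R0=(5,3,1) value=9
Op 11: inc R2 by 4 -> R2=(1,3,8) value=12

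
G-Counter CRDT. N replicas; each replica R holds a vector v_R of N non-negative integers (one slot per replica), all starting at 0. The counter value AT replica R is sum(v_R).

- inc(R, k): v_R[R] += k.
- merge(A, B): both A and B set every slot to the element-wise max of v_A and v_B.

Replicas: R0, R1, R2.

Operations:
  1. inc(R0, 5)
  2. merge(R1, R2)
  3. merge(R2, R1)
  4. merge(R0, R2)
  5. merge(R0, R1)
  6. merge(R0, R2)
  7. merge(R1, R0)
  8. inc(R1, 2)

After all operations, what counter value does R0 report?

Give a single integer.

Op 1: inc R0 by 5 -> R0=(5,0,0) value=5
Op 2: merge R1<->R2 -> R1=(0,0,0) R2=(0,0,0)
Op 3: merge R2<->R1 -> R2=(0,0,0) R1=(0,0,0)
Op 4: merge R0<->R2 -> R0=(5,0,0) R2=(5,0,0)
Op 5: merge R0<->R1 -> R0=(5,0,0) R1=(5,0,0)
Op 6: merge R0<->R2 -> R0=(5,0,0) R2=(5,0,0)
Op 7: merge R1<->R0 -> R1=(5,0,0) R0=(5,0,0)
Op 8: inc R1 by 2 -> R1=(5,2,0) value=7

Answer: 5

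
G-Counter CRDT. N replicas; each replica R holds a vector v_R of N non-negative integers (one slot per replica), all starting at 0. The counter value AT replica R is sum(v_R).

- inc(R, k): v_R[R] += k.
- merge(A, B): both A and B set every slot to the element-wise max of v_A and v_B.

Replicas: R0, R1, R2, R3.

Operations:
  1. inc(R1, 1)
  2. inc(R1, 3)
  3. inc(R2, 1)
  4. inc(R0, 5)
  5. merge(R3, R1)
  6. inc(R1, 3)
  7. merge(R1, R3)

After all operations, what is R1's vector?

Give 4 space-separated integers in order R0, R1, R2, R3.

Answer: 0 7 0 0

Derivation:
Op 1: inc R1 by 1 -> R1=(0,1,0,0) value=1
Op 2: inc R1 by 3 -> R1=(0,4,0,0) value=4
Op 3: inc R2 by 1 -> R2=(0,0,1,0) value=1
Op 4: inc R0 by 5 -> R0=(5,0,0,0) value=5
Op 5: merge R3<->R1 -> R3=(0,4,0,0) R1=(0,4,0,0)
Op 6: inc R1 by 3 -> R1=(0,7,0,0) value=7
Op 7: merge R1<->R3 -> R1=(0,7,0,0) R3=(0,7,0,0)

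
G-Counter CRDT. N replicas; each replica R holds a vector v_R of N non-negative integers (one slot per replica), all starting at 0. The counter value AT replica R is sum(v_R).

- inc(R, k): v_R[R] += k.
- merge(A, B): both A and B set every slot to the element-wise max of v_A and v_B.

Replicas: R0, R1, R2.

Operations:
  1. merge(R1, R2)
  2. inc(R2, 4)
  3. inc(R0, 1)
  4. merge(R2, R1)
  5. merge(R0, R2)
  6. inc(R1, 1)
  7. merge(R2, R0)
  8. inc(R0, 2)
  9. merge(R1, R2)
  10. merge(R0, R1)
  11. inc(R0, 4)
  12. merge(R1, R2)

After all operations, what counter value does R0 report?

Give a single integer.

Op 1: merge R1<->R2 -> R1=(0,0,0) R2=(0,0,0)
Op 2: inc R2 by 4 -> R2=(0,0,4) value=4
Op 3: inc R0 by 1 -> R0=(1,0,0) value=1
Op 4: merge R2<->R1 -> R2=(0,0,4) R1=(0,0,4)
Op 5: merge R0<->R2 -> R0=(1,0,4) R2=(1,0,4)
Op 6: inc R1 by 1 -> R1=(0,1,4) value=5
Op 7: merge R2<->R0 -> R2=(1,0,4) R0=(1,0,4)
Op 8: inc R0 by 2 -> R0=(3,0,4) value=7
Op 9: merge R1<->R2 -> R1=(1,1,4) R2=(1,1,4)
Op 10: merge R0<->R1 -> R0=(3,1,4) R1=(3,1,4)
Op 11: inc R0 by 4 -> R0=(7,1,4) value=12
Op 12: merge R1<->R2 -> R1=(3,1,4) R2=(3,1,4)

Answer: 12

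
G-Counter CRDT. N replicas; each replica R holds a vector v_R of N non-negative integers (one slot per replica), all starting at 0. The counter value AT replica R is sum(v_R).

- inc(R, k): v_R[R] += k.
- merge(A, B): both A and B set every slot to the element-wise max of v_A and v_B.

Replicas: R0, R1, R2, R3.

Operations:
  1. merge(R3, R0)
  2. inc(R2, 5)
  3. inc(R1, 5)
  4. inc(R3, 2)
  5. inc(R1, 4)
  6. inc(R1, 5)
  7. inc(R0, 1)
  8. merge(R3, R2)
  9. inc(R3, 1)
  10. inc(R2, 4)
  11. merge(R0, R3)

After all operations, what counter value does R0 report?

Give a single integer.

Answer: 9

Derivation:
Op 1: merge R3<->R0 -> R3=(0,0,0,0) R0=(0,0,0,0)
Op 2: inc R2 by 5 -> R2=(0,0,5,0) value=5
Op 3: inc R1 by 5 -> R1=(0,5,0,0) value=5
Op 4: inc R3 by 2 -> R3=(0,0,0,2) value=2
Op 5: inc R1 by 4 -> R1=(0,9,0,0) value=9
Op 6: inc R1 by 5 -> R1=(0,14,0,0) value=14
Op 7: inc R0 by 1 -> R0=(1,0,0,0) value=1
Op 8: merge R3<->R2 -> R3=(0,0,5,2) R2=(0,0,5,2)
Op 9: inc R3 by 1 -> R3=(0,0,5,3) value=8
Op 10: inc R2 by 4 -> R2=(0,0,9,2) value=11
Op 11: merge R0<->R3 -> R0=(1,0,5,3) R3=(1,0,5,3)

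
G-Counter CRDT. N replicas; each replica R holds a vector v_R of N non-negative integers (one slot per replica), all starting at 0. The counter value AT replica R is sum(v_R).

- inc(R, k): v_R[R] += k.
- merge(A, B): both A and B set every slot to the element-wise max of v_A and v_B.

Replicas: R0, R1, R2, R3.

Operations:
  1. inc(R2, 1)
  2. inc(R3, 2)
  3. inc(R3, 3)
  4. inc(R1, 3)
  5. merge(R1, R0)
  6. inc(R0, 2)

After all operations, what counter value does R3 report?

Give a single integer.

Answer: 5

Derivation:
Op 1: inc R2 by 1 -> R2=(0,0,1,0) value=1
Op 2: inc R3 by 2 -> R3=(0,0,0,2) value=2
Op 3: inc R3 by 3 -> R3=(0,0,0,5) value=5
Op 4: inc R1 by 3 -> R1=(0,3,0,0) value=3
Op 5: merge R1<->R0 -> R1=(0,3,0,0) R0=(0,3,0,0)
Op 6: inc R0 by 2 -> R0=(2,3,0,0) value=5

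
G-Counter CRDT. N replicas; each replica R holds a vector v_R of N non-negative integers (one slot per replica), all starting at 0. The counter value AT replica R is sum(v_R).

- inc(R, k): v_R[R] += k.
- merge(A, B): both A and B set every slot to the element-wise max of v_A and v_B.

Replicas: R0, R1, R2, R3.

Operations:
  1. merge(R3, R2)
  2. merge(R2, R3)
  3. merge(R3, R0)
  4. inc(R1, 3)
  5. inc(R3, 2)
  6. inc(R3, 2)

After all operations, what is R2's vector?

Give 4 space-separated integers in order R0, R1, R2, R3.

Answer: 0 0 0 0

Derivation:
Op 1: merge R3<->R2 -> R3=(0,0,0,0) R2=(0,0,0,0)
Op 2: merge R2<->R3 -> R2=(0,0,0,0) R3=(0,0,0,0)
Op 3: merge R3<->R0 -> R3=(0,0,0,0) R0=(0,0,0,0)
Op 4: inc R1 by 3 -> R1=(0,3,0,0) value=3
Op 5: inc R3 by 2 -> R3=(0,0,0,2) value=2
Op 6: inc R3 by 2 -> R3=(0,0,0,4) value=4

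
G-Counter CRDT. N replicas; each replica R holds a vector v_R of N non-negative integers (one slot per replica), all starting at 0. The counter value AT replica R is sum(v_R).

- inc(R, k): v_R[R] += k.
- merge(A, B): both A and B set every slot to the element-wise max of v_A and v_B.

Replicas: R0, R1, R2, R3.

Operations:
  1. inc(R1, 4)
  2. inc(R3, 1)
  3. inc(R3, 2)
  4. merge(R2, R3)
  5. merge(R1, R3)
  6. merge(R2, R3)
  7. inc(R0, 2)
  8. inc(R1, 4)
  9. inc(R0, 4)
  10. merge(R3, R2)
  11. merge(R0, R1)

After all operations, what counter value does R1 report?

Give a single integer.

Answer: 17

Derivation:
Op 1: inc R1 by 4 -> R1=(0,4,0,0) value=4
Op 2: inc R3 by 1 -> R3=(0,0,0,1) value=1
Op 3: inc R3 by 2 -> R3=(0,0,0,3) value=3
Op 4: merge R2<->R3 -> R2=(0,0,0,3) R3=(0,0,0,3)
Op 5: merge R1<->R3 -> R1=(0,4,0,3) R3=(0,4,0,3)
Op 6: merge R2<->R3 -> R2=(0,4,0,3) R3=(0,4,0,3)
Op 7: inc R0 by 2 -> R0=(2,0,0,0) value=2
Op 8: inc R1 by 4 -> R1=(0,8,0,3) value=11
Op 9: inc R0 by 4 -> R0=(6,0,0,0) value=6
Op 10: merge R3<->R2 -> R3=(0,4,0,3) R2=(0,4,0,3)
Op 11: merge R0<->R1 -> R0=(6,8,0,3) R1=(6,8,0,3)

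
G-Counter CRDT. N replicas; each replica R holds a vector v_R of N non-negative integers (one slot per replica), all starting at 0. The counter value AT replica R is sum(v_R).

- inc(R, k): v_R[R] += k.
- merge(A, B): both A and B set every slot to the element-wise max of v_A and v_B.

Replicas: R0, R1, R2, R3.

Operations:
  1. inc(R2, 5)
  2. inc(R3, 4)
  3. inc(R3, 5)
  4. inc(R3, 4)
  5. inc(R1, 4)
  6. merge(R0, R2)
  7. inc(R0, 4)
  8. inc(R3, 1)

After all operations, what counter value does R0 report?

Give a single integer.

Op 1: inc R2 by 5 -> R2=(0,0,5,0) value=5
Op 2: inc R3 by 4 -> R3=(0,0,0,4) value=4
Op 3: inc R3 by 5 -> R3=(0,0,0,9) value=9
Op 4: inc R3 by 4 -> R3=(0,0,0,13) value=13
Op 5: inc R1 by 4 -> R1=(0,4,0,0) value=4
Op 6: merge R0<->R2 -> R0=(0,0,5,0) R2=(0,0,5,0)
Op 7: inc R0 by 4 -> R0=(4,0,5,0) value=9
Op 8: inc R3 by 1 -> R3=(0,0,0,14) value=14

Answer: 9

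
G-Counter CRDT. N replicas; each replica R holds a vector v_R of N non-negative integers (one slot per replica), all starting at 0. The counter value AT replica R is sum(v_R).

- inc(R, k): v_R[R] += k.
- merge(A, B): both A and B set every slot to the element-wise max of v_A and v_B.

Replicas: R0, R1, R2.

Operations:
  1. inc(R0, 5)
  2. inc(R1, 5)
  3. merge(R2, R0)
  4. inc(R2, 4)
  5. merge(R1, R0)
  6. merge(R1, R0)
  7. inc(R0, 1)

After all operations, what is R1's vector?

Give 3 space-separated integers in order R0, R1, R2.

Answer: 5 5 0

Derivation:
Op 1: inc R0 by 5 -> R0=(5,0,0) value=5
Op 2: inc R1 by 5 -> R1=(0,5,0) value=5
Op 3: merge R2<->R0 -> R2=(5,0,0) R0=(5,0,0)
Op 4: inc R2 by 4 -> R2=(5,0,4) value=9
Op 5: merge R1<->R0 -> R1=(5,5,0) R0=(5,5,0)
Op 6: merge R1<->R0 -> R1=(5,5,0) R0=(5,5,0)
Op 7: inc R0 by 1 -> R0=(6,5,0) value=11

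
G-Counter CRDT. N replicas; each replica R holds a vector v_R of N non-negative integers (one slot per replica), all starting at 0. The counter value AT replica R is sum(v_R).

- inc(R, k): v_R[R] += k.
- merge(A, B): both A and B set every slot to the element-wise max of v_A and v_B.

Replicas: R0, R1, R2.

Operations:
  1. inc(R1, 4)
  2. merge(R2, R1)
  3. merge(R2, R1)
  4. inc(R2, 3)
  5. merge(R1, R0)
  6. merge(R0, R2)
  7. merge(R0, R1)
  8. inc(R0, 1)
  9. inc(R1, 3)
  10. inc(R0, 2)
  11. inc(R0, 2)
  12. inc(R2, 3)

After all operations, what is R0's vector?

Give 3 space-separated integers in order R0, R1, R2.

Op 1: inc R1 by 4 -> R1=(0,4,0) value=4
Op 2: merge R2<->R1 -> R2=(0,4,0) R1=(0,4,0)
Op 3: merge R2<->R1 -> R2=(0,4,0) R1=(0,4,0)
Op 4: inc R2 by 3 -> R2=(0,4,3) value=7
Op 5: merge R1<->R0 -> R1=(0,4,0) R0=(0,4,0)
Op 6: merge R0<->R2 -> R0=(0,4,3) R2=(0,4,3)
Op 7: merge R0<->R1 -> R0=(0,4,3) R1=(0,4,3)
Op 8: inc R0 by 1 -> R0=(1,4,3) value=8
Op 9: inc R1 by 3 -> R1=(0,7,3) value=10
Op 10: inc R0 by 2 -> R0=(3,4,3) value=10
Op 11: inc R0 by 2 -> R0=(5,4,3) value=12
Op 12: inc R2 by 3 -> R2=(0,4,6) value=10

Answer: 5 4 3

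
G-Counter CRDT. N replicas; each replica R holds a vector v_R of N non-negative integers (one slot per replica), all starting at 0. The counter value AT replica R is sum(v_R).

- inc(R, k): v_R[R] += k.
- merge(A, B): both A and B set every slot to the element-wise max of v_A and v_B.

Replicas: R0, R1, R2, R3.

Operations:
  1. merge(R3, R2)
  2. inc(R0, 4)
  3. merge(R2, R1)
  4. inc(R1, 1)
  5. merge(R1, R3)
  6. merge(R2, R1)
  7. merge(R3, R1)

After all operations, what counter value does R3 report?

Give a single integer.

Answer: 1

Derivation:
Op 1: merge R3<->R2 -> R3=(0,0,0,0) R2=(0,0,0,0)
Op 2: inc R0 by 4 -> R0=(4,0,0,0) value=4
Op 3: merge R2<->R1 -> R2=(0,0,0,0) R1=(0,0,0,0)
Op 4: inc R1 by 1 -> R1=(0,1,0,0) value=1
Op 5: merge R1<->R3 -> R1=(0,1,0,0) R3=(0,1,0,0)
Op 6: merge R2<->R1 -> R2=(0,1,0,0) R1=(0,1,0,0)
Op 7: merge R3<->R1 -> R3=(0,1,0,0) R1=(0,1,0,0)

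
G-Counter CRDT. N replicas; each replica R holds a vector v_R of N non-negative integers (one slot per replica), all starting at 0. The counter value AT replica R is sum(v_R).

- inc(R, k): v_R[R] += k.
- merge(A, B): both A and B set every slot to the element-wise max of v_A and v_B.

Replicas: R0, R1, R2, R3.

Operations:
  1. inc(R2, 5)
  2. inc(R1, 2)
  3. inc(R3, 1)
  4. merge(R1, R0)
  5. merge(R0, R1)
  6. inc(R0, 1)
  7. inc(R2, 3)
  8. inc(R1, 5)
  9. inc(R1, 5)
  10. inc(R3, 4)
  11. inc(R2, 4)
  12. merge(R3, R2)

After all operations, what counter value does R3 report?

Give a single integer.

Op 1: inc R2 by 5 -> R2=(0,0,5,0) value=5
Op 2: inc R1 by 2 -> R1=(0,2,0,0) value=2
Op 3: inc R3 by 1 -> R3=(0,0,0,1) value=1
Op 4: merge R1<->R0 -> R1=(0,2,0,0) R0=(0,2,0,0)
Op 5: merge R0<->R1 -> R0=(0,2,0,0) R1=(0,2,0,0)
Op 6: inc R0 by 1 -> R0=(1,2,0,0) value=3
Op 7: inc R2 by 3 -> R2=(0,0,8,0) value=8
Op 8: inc R1 by 5 -> R1=(0,7,0,0) value=7
Op 9: inc R1 by 5 -> R1=(0,12,0,0) value=12
Op 10: inc R3 by 4 -> R3=(0,0,0,5) value=5
Op 11: inc R2 by 4 -> R2=(0,0,12,0) value=12
Op 12: merge R3<->R2 -> R3=(0,0,12,5) R2=(0,0,12,5)

Answer: 17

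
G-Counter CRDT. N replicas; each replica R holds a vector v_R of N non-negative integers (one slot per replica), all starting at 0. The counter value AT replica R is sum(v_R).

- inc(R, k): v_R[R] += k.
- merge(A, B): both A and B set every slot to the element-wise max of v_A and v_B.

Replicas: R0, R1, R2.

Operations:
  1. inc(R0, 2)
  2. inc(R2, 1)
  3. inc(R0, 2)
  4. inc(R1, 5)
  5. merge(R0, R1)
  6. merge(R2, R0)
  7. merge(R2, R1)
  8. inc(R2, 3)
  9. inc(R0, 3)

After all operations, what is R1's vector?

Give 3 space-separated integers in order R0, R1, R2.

Answer: 4 5 1

Derivation:
Op 1: inc R0 by 2 -> R0=(2,0,0) value=2
Op 2: inc R2 by 1 -> R2=(0,0,1) value=1
Op 3: inc R0 by 2 -> R0=(4,0,0) value=4
Op 4: inc R1 by 5 -> R1=(0,5,0) value=5
Op 5: merge R0<->R1 -> R0=(4,5,0) R1=(4,5,0)
Op 6: merge R2<->R0 -> R2=(4,5,1) R0=(4,5,1)
Op 7: merge R2<->R1 -> R2=(4,5,1) R1=(4,5,1)
Op 8: inc R2 by 3 -> R2=(4,5,4) value=13
Op 9: inc R0 by 3 -> R0=(7,5,1) value=13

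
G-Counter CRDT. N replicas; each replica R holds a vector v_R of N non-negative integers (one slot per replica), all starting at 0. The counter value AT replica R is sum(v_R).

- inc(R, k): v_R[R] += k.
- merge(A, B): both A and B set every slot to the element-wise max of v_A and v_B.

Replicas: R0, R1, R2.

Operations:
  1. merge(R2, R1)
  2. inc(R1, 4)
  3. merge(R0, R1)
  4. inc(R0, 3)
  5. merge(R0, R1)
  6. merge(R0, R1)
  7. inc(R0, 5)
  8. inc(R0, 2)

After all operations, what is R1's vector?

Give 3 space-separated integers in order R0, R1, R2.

Answer: 3 4 0

Derivation:
Op 1: merge R2<->R1 -> R2=(0,0,0) R1=(0,0,0)
Op 2: inc R1 by 4 -> R1=(0,4,0) value=4
Op 3: merge R0<->R1 -> R0=(0,4,0) R1=(0,4,0)
Op 4: inc R0 by 3 -> R0=(3,4,0) value=7
Op 5: merge R0<->R1 -> R0=(3,4,0) R1=(3,4,0)
Op 6: merge R0<->R1 -> R0=(3,4,0) R1=(3,4,0)
Op 7: inc R0 by 5 -> R0=(8,4,0) value=12
Op 8: inc R0 by 2 -> R0=(10,4,0) value=14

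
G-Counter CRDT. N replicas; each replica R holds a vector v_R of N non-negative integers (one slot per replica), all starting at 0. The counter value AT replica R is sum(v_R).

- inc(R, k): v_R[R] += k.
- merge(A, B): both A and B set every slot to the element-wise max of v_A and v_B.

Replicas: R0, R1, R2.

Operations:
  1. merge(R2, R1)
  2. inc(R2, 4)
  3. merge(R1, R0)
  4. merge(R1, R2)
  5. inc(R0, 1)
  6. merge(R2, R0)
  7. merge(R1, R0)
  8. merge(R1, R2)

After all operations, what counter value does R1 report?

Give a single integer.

Answer: 5

Derivation:
Op 1: merge R2<->R1 -> R2=(0,0,0) R1=(0,0,0)
Op 2: inc R2 by 4 -> R2=(0,0,4) value=4
Op 3: merge R1<->R0 -> R1=(0,0,0) R0=(0,0,0)
Op 4: merge R1<->R2 -> R1=(0,0,4) R2=(0,0,4)
Op 5: inc R0 by 1 -> R0=(1,0,0) value=1
Op 6: merge R2<->R0 -> R2=(1,0,4) R0=(1,0,4)
Op 7: merge R1<->R0 -> R1=(1,0,4) R0=(1,0,4)
Op 8: merge R1<->R2 -> R1=(1,0,4) R2=(1,0,4)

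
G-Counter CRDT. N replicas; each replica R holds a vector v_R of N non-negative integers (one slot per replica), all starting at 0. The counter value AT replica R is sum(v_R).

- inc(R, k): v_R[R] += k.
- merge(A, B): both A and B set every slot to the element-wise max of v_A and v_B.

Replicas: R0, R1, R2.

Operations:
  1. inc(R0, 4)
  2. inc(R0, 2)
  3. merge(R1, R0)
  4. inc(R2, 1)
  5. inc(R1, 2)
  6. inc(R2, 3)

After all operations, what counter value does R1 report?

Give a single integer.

Answer: 8

Derivation:
Op 1: inc R0 by 4 -> R0=(4,0,0) value=4
Op 2: inc R0 by 2 -> R0=(6,0,0) value=6
Op 3: merge R1<->R0 -> R1=(6,0,0) R0=(6,0,0)
Op 4: inc R2 by 1 -> R2=(0,0,1) value=1
Op 5: inc R1 by 2 -> R1=(6,2,0) value=8
Op 6: inc R2 by 3 -> R2=(0,0,4) value=4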